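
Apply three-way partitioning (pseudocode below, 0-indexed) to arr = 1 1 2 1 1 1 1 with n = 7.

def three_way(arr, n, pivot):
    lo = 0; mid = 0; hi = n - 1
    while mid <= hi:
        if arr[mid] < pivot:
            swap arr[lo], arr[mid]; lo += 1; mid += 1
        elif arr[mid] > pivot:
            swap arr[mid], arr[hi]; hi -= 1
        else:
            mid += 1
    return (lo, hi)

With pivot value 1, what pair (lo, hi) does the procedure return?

lo=0 mid=0 hi=6
1=1: mid=1
1=1: mid=2
2>1: swap(2,6), hi=5 ⇒ 1 1 1 1 1 1 2
1=1: mid=3
1=1: mid=4
1=1: mid=5
1=1: mid=6
done. lo=0 hi=5; arr=1 1 1 1 1 1 2

(0, 5)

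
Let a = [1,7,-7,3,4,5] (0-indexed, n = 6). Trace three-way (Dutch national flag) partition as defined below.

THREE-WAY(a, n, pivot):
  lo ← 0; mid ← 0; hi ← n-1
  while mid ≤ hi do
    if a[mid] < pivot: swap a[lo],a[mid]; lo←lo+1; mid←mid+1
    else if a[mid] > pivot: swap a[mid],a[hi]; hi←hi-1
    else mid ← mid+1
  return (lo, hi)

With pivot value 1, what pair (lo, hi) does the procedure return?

pivot = 1; lo=0, mid=0, hi=5
a[mid]=1=1: mid=1
a[mid]=7>1: swap a[1],a[5]; hi=4 → [1,5,-7,3,4,7]
a[mid]=5>1: swap a[1],a[4]; hi=3 → [1,4,-7,3,5,7]
a[mid]=4>1: swap a[1],a[3]; hi=2 → [1,3,-7,4,5,7]
a[mid]=3>1: swap a[1],a[2]; hi=1 → [1,-7,3,4,5,7]
a[mid]=-7<1: swap a[0],a[1]; lo=1,mid=2 → [-7,1,3,4,5,7]
end: lo=1, hi=1; a = [-7,1,3,4,5,7]

(1, 1)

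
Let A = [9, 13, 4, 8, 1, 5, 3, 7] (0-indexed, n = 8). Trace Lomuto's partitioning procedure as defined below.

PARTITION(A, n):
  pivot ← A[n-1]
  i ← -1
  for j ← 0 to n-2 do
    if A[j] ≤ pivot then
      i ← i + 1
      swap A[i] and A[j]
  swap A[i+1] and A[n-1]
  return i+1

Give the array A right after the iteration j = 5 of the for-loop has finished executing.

[4, 1, 5, 8, 13, 9, 3, 7]

pivot = A[7] = 7; i = -1
j=0: A[0]=9 > 7 → no swap
j=1: A[1]=13 > 7 → no swap
j=2: A[2]=4 ≤ 7 → i=0, swap A[0],A[2] → [4, 13, 9, 8, 1, 5, 3, 7]
j=3: A[3]=8 > 7 → no swap
j=4: A[4]=1 ≤ 7 → i=1, swap A[1],A[4] → [4, 1, 9, 8, 13, 5, 3, 7]
j=5: A[5]=5 ≤ 7 → i=2, swap A[2],A[5] → [4, 1, 5, 8, 13, 9, 3, 7]
(after j=5) A = [4, 1, 5, 8, 13, 9, 3, 7]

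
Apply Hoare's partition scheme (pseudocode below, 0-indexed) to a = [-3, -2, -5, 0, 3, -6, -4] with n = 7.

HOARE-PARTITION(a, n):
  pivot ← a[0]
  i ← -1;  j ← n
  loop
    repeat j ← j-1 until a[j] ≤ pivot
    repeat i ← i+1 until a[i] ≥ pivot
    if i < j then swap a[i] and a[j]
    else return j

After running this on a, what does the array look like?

[-4, -6, -5, 0, 3, -2, -3]

pivot=-3
j stops at 6 (-4), i stops at 0 (-3); swap ⇒ [-4, -2, -5, 0, 3, -6, -3]
j stops at 5 (-6), i stops at 1 (-2); swap ⇒ [-4, -6, -5, 0, 3, -2, -3]
j stops at 2, i stops at 3; i≥j ⇒ return 2. a=[-4, -6, -5, 0, 3, -2, -3]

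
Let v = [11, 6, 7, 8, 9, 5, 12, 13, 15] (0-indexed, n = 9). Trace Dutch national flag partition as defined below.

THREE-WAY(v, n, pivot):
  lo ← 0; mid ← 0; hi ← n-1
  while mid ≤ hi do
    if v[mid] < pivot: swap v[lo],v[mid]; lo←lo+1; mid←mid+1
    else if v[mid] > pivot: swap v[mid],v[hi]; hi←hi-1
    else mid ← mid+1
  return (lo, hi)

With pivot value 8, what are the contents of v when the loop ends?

lo=0 mid=0 hi=8
11>8: swap(0,8), hi=7 ⇒ [15, 6, 7, 8, 9, 5, 12, 13, 11]
15>8: swap(0,7), hi=6 ⇒ [13, 6, 7, 8, 9, 5, 12, 15, 11]
13>8: swap(0,6), hi=5 ⇒ [12, 6, 7, 8, 9, 5, 13, 15, 11]
12>8: swap(0,5), hi=4 ⇒ [5, 6, 7, 8, 9, 12, 13, 15, 11]
5<8: swap(0,0), lo=1 mid=1 ⇒ [5, 6, 7, 8, 9, 12, 13, 15, 11]
6<8: swap(1,1), lo=2 mid=2 ⇒ [5, 6, 7, 8, 9, 12, 13, 15, 11]
7<8: swap(2,2), lo=3 mid=3 ⇒ [5, 6, 7, 8, 9, 12, 13, 15, 11]
8=8: mid=4
9>8: swap(4,4), hi=3 ⇒ [5, 6, 7, 8, 9, 12, 13, 15, 11]
done. lo=3 hi=3; v=[5, 6, 7, 8, 9, 12, 13, 15, 11]

[5, 6, 7, 8, 9, 12, 13, 15, 11]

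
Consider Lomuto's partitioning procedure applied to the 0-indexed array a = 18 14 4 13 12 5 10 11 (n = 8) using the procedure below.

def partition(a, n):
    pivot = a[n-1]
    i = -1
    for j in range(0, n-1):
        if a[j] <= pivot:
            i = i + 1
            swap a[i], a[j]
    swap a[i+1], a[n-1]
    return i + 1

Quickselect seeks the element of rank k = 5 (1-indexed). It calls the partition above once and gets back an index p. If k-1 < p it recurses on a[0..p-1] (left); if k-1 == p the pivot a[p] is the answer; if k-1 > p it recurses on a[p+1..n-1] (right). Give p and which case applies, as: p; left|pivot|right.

3; right

pivot=11, i=-1
j=0: 18>11, skip
j=1: 14>11, skip
j=2: 4≤11, i=0, swap(0,2) ⇒ 4 14 18 13 12 5 10 11
j=3: 13>11, skip
j=4: 12>11, skip
j=5: 5≤11, i=1, swap(1,5) ⇒ 4 5 18 13 12 14 10 11
j=6: 10≤11, i=2, swap(2,6) ⇒ 4 5 10 13 12 14 18 11
swap(3,7) ⇒ 4 5 10 11 12 14 18 13; return 3
p = 3; k-1 = 4 > 3 ⇒ right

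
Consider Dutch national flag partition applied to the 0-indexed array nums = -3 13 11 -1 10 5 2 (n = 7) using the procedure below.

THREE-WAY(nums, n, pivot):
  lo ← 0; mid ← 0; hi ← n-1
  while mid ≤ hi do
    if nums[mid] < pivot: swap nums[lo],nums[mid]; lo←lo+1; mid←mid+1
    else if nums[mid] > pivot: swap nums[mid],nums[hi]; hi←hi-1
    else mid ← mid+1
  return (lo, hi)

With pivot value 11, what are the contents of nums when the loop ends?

-3 2 -1 10 5 11 13

lo=0 mid=0 hi=6
-3<11: swap(0,0), lo=1 mid=1 ⇒ -3 13 11 -1 10 5 2
13>11: swap(1,6), hi=5 ⇒ -3 2 11 -1 10 5 13
2<11: swap(1,1), lo=2 mid=2 ⇒ -3 2 11 -1 10 5 13
11=11: mid=3
-1<11: swap(2,3), lo=3 mid=4 ⇒ -3 2 -1 11 10 5 13
10<11: swap(3,4), lo=4 mid=5 ⇒ -3 2 -1 10 11 5 13
5<11: swap(4,5), lo=5 mid=6 ⇒ -3 2 -1 10 5 11 13
done. lo=5 hi=5; nums=-3 2 -1 10 5 11 13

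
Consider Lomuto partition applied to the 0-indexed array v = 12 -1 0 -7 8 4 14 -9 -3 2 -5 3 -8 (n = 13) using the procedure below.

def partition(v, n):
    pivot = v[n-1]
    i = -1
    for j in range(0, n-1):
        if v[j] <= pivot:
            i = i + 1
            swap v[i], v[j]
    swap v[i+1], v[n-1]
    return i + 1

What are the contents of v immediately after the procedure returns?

-9 -8 0 -7 8 4 14 12 -3 2 -5 3 -1

pivot = v[12] = -8; i = -1
j=0: v[0]=12 > -8 → no swap
j=1: v[1]=-1 > -8 → no swap
j=2: v[2]=0 > -8 → no swap
j=3: v[3]=-7 > -8 → no swap
j=4: v[4]=8 > -8 → no swap
j=5: v[5]=4 > -8 → no swap
j=6: v[6]=14 > -8 → no swap
j=7: v[7]=-9 ≤ -8 → i=0, swap v[0],v[7] → -9 -1 0 -7 8 4 14 12 -3 2 -5 3 -8
j=8: v[8]=-3 > -8 → no swap
j=9: v[9]=2 > -8 → no swap
j=10: v[10]=-5 > -8 → no swap
j=11: v[11]=3 > -8 → no swap
final swap v[1],v[12] → -9 -8 0 -7 8 4 14 12 -3 2 -5 3 -1; return 1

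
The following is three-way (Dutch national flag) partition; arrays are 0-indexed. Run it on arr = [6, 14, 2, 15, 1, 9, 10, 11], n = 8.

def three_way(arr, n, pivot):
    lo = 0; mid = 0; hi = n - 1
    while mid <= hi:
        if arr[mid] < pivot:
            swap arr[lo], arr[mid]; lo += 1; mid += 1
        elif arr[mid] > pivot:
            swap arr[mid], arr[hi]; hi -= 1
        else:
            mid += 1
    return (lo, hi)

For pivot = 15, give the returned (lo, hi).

(7, 7)

pivot = 15; lo=0, mid=0, hi=7
arr[mid]=6<15: swap arr[0],arr[0]; lo=1,mid=1 → [6, 14, 2, 15, 1, 9, 10, 11]
arr[mid]=14<15: swap arr[1],arr[1]; lo=2,mid=2 → [6, 14, 2, 15, 1, 9, 10, 11]
arr[mid]=2<15: swap arr[2],arr[2]; lo=3,mid=3 → [6, 14, 2, 15, 1, 9, 10, 11]
arr[mid]=15=15: mid=4
arr[mid]=1<15: swap arr[3],arr[4]; lo=4,mid=5 → [6, 14, 2, 1, 15, 9, 10, 11]
arr[mid]=9<15: swap arr[4],arr[5]; lo=5,mid=6 → [6, 14, 2, 1, 9, 15, 10, 11]
arr[mid]=10<15: swap arr[5],arr[6]; lo=6,mid=7 → [6, 14, 2, 1, 9, 10, 15, 11]
arr[mid]=11<15: swap arr[6],arr[7]; lo=7,mid=8 → [6, 14, 2, 1, 9, 10, 11, 15]
end: lo=7, hi=7; arr = [6, 14, 2, 1, 9, 10, 11, 15]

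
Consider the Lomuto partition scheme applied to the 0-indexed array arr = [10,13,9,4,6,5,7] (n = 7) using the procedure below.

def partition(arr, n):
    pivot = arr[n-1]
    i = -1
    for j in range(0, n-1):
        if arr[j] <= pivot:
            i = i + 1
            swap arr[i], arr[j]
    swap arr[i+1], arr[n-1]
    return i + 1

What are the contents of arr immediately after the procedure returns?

pivot = arr[6] = 7; i = -1
j=0: arr[0]=10 > 7 → no swap
j=1: arr[1]=13 > 7 → no swap
j=2: arr[2]=9 > 7 → no swap
j=3: arr[3]=4 ≤ 7 → i=0, swap arr[0],arr[3] → [4,13,9,10,6,5,7]
j=4: arr[4]=6 ≤ 7 → i=1, swap arr[1],arr[4] → [4,6,9,10,13,5,7]
j=5: arr[5]=5 ≤ 7 → i=2, swap arr[2],arr[5] → [4,6,5,10,13,9,7]
final swap arr[3],arr[6] → [4,6,5,7,13,9,10]; return 3

[4,6,5,7,13,9,10]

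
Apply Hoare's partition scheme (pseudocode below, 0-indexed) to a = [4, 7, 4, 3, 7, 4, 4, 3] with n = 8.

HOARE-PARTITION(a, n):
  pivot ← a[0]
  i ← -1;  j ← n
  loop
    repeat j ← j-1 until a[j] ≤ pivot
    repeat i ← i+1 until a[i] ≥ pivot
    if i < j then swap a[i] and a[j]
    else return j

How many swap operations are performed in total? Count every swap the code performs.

pivot=4
j stops at 7 (3), i stops at 0 (4); swap ⇒ [3, 7, 4, 3, 7, 4, 4, 4]
j stops at 6 (4), i stops at 1 (7); swap ⇒ [3, 4, 4, 3, 7, 4, 7, 4]
j stops at 5 (4), i stops at 2 (4); swap ⇒ [3, 4, 4, 3, 7, 4, 7, 4]
j stops at 3, i stops at 4; i≥j ⇒ return 3. a=[3, 4, 4, 3, 7, 4, 7, 4]

3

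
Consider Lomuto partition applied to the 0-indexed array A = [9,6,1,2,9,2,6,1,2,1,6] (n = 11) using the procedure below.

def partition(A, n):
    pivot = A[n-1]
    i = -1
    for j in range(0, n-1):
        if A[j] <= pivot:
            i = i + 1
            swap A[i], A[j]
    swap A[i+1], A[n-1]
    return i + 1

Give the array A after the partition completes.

pivot=6, i=-1
j=0: 9>6, skip
j=1: 6≤6, i=0, swap(0,1) ⇒ [6,9,1,2,9,2,6,1,2,1,6]
j=2: 1≤6, i=1, swap(1,2) ⇒ [6,1,9,2,9,2,6,1,2,1,6]
j=3: 2≤6, i=2, swap(2,3) ⇒ [6,1,2,9,9,2,6,1,2,1,6]
j=4: 9>6, skip
j=5: 2≤6, i=3, swap(3,5) ⇒ [6,1,2,2,9,9,6,1,2,1,6]
j=6: 6≤6, i=4, swap(4,6) ⇒ [6,1,2,2,6,9,9,1,2,1,6]
j=7: 1≤6, i=5, swap(5,7) ⇒ [6,1,2,2,6,1,9,9,2,1,6]
j=8: 2≤6, i=6, swap(6,8) ⇒ [6,1,2,2,6,1,2,9,9,1,6]
j=9: 1≤6, i=7, swap(7,9) ⇒ [6,1,2,2,6,1,2,1,9,9,6]
swap(8,10) ⇒ [6,1,2,2,6,1,2,1,6,9,9]; return 8

[6,1,2,2,6,1,2,1,6,9,9]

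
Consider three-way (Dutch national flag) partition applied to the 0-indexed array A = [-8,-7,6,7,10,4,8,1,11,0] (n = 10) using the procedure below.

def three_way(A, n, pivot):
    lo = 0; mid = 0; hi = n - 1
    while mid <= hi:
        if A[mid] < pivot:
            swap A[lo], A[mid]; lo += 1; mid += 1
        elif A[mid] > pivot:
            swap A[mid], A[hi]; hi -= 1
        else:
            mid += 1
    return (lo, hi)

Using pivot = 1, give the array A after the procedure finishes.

pivot = 1; lo=0, mid=0, hi=9
A[mid]=-8<1: swap A[0],A[0]; lo=1,mid=1 → [-8,-7,6,7,10,4,8,1,11,0]
A[mid]=-7<1: swap A[1],A[1]; lo=2,mid=2 → [-8,-7,6,7,10,4,8,1,11,0]
A[mid]=6>1: swap A[2],A[9]; hi=8 → [-8,-7,0,7,10,4,8,1,11,6]
A[mid]=0<1: swap A[2],A[2]; lo=3,mid=3 → [-8,-7,0,7,10,4,8,1,11,6]
A[mid]=7>1: swap A[3],A[8]; hi=7 → [-8,-7,0,11,10,4,8,1,7,6]
A[mid]=11>1: swap A[3],A[7]; hi=6 → [-8,-7,0,1,10,4,8,11,7,6]
A[mid]=1=1: mid=4
A[mid]=10>1: swap A[4],A[6]; hi=5 → [-8,-7,0,1,8,4,10,11,7,6]
A[mid]=8>1: swap A[4],A[5]; hi=4 → [-8,-7,0,1,4,8,10,11,7,6]
A[mid]=4>1: swap A[4],A[4]; hi=3 → [-8,-7,0,1,4,8,10,11,7,6]
end: lo=3, hi=3; A = [-8,-7,0,1,4,8,10,11,7,6]

[-8,-7,0,1,4,8,10,11,7,6]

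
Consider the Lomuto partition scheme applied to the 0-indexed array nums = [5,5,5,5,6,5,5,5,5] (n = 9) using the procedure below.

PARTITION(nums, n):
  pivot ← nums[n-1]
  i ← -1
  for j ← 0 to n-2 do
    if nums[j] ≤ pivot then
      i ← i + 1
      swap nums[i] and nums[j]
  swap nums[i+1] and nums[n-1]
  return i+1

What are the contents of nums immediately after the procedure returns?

[5,5,5,5,5,5,5,5,6]

pivot = nums[8] = 5; i = -1
j=0: nums[0]=5 ≤ 5 → i=0, swap nums[0],nums[0] (no change) → [5,5,5,5,6,5,5,5,5]
j=1: nums[1]=5 ≤ 5 → i=1, swap nums[1],nums[1] (no change) → [5,5,5,5,6,5,5,5,5]
j=2: nums[2]=5 ≤ 5 → i=2, swap nums[2],nums[2] (no change) → [5,5,5,5,6,5,5,5,5]
j=3: nums[3]=5 ≤ 5 → i=3, swap nums[3],nums[3] (no change) → [5,5,5,5,6,5,5,5,5]
j=4: nums[4]=6 > 5 → no swap
j=5: nums[5]=5 ≤ 5 → i=4, swap nums[4],nums[5] → [5,5,5,5,5,6,5,5,5]
j=6: nums[6]=5 ≤ 5 → i=5, swap nums[5],nums[6] → [5,5,5,5,5,5,6,5,5]
j=7: nums[7]=5 ≤ 5 → i=6, swap nums[6],nums[7] → [5,5,5,5,5,5,5,6,5]
final swap nums[7],nums[8] → [5,5,5,5,5,5,5,5,6]; return 7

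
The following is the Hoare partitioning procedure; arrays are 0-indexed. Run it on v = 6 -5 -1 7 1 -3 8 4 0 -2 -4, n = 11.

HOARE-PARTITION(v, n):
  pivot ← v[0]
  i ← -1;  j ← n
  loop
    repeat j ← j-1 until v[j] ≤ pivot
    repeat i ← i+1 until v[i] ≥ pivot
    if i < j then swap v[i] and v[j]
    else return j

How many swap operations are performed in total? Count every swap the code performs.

pivot=6
j stops at 10 (-4), i stops at 0 (6); swap ⇒ -4 -5 -1 7 1 -3 8 4 0 -2 6
j stops at 9 (-2), i stops at 3 (7); swap ⇒ -4 -5 -1 -2 1 -3 8 4 0 7 6
j stops at 8 (0), i stops at 6 (8); swap ⇒ -4 -5 -1 -2 1 -3 0 4 8 7 6
j stops at 7, i stops at 8; i≥j ⇒ return 7. v=-4 -5 -1 -2 1 -3 0 4 8 7 6

3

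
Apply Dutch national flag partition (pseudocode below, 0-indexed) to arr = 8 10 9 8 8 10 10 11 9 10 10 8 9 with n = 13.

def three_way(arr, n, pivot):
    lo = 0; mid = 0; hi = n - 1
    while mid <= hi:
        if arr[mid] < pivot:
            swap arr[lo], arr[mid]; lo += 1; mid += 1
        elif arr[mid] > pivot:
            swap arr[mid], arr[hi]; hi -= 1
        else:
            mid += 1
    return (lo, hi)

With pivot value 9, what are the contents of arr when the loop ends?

pivot = 9; lo=0, mid=0, hi=12
arr[mid]=8<9: swap arr[0],arr[0]; lo=1,mid=1 → 8 10 9 8 8 10 10 11 9 10 10 8 9
arr[mid]=10>9: swap arr[1],arr[12]; hi=11 → 8 9 9 8 8 10 10 11 9 10 10 8 10
arr[mid]=9=9: mid=2
arr[mid]=9=9: mid=3
arr[mid]=8<9: swap arr[1],arr[3]; lo=2,mid=4 → 8 8 9 9 8 10 10 11 9 10 10 8 10
arr[mid]=8<9: swap arr[2],arr[4]; lo=3,mid=5 → 8 8 8 9 9 10 10 11 9 10 10 8 10
arr[mid]=10>9: swap arr[5],arr[11]; hi=10 → 8 8 8 9 9 8 10 11 9 10 10 10 10
arr[mid]=8<9: swap arr[3],arr[5]; lo=4,mid=6 → 8 8 8 8 9 9 10 11 9 10 10 10 10
arr[mid]=10>9: swap arr[6],arr[10]; hi=9 → 8 8 8 8 9 9 10 11 9 10 10 10 10
arr[mid]=10>9: swap arr[6],arr[9]; hi=8 → 8 8 8 8 9 9 10 11 9 10 10 10 10
arr[mid]=10>9: swap arr[6],arr[8]; hi=7 → 8 8 8 8 9 9 9 11 10 10 10 10 10
arr[mid]=9=9: mid=7
arr[mid]=11>9: swap arr[7],arr[7]; hi=6 → 8 8 8 8 9 9 9 11 10 10 10 10 10
end: lo=4, hi=6; arr = 8 8 8 8 9 9 9 11 10 10 10 10 10

8 8 8 8 9 9 9 11 10 10 10 10 10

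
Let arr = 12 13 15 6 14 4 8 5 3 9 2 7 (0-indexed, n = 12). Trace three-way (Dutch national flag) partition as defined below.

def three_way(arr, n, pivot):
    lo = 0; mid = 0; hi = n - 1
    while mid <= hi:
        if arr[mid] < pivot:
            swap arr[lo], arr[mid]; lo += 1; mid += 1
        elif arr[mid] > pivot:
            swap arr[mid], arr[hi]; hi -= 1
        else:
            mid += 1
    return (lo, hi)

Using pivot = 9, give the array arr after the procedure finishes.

lo=0 mid=0 hi=11
12>9: swap(0,11), hi=10 ⇒ 7 13 15 6 14 4 8 5 3 9 2 12
7<9: swap(0,0), lo=1 mid=1 ⇒ 7 13 15 6 14 4 8 5 3 9 2 12
13>9: swap(1,10), hi=9 ⇒ 7 2 15 6 14 4 8 5 3 9 13 12
2<9: swap(1,1), lo=2 mid=2 ⇒ 7 2 15 6 14 4 8 5 3 9 13 12
15>9: swap(2,9), hi=8 ⇒ 7 2 9 6 14 4 8 5 3 15 13 12
9=9: mid=3
6<9: swap(2,3), lo=3 mid=4 ⇒ 7 2 6 9 14 4 8 5 3 15 13 12
14>9: swap(4,8), hi=7 ⇒ 7 2 6 9 3 4 8 5 14 15 13 12
3<9: swap(3,4), lo=4 mid=5 ⇒ 7 2 6 3 9 4 8 5 14 15 13 12
4<9: swap(4,5), lo=5 mid=6 ⇒ 7 2 6 3 4 9 8 5 14 15 13 12
8<9: swap(5,6), lo=6 mid=7 ⇒ 7 2 6 3 4 8 9 5 14 15 13 12
5<9: swap(6,7), lo=7 mid=8 ⇒ 7 2 6 3 4 8 5 9 14 15 13 12
done. lo=7 hi=7; arr=7 2 6 3 4 8 5 9 14 15 13 12

7 2 6 3 4 8 5 9 14 15 13 12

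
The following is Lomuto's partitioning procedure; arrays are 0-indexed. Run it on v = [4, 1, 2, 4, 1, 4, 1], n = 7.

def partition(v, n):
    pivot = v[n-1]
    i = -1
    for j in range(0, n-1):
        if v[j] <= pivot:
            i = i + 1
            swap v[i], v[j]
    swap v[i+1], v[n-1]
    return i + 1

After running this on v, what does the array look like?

pivot=1, i=-1
j=0: 4>1, skip
j=1: 1≤1, i=0, swap(0,1) ⇒ [1, 4, 2, 4, 1, 4, 1]
j=2: 2>1, skip
j=3: 4>1, skip
j=4: 1≤1, i=1, swap(1,4) ⇒ [1, 1, 2, 4, 4, 4, 1]
j=5: 4>1, skip
swap(2,6) ⇒ [1, 1, 1, 4, 4, 4, 2]; return 2

[1, 1, 1, 4, 4, 4, 2]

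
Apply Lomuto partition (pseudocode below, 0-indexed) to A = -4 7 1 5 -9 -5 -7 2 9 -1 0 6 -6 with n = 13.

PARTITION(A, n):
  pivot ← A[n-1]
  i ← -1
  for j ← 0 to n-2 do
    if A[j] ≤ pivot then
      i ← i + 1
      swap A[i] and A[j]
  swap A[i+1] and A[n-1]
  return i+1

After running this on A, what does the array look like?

pivot=-6, i=-1
j=0: -4>-6, skip
j=1: 7>-6, skip
j=2: 1>-6, skip
j=3: 5>-6, skip
j=4: -9≤-6, i=0, swap(0,4) ⇒ -9 7 1 5 -4 -5 -7 2 9 -1 0 6 -6
j=5: -5>-6, skip
j=6: -7≤-6, i=1, swap(1,6) ⇒ -9 -7 1 5 -4 -5 7 2 9 -1 0 6 -6
j=7: 2>-6, skip
j=8: 9>-6, skip
j=9: -1>-6, skip
j=10: 0>-6, skip
j=11: 6>-6, skip
swap(2,12) ⇒ -9 -7 -6 5 -4 -5 7 2 9 -1 0 6 1; return 2

-9 -7 -6 5 -4 -5 7 2 9 -1 0 6 1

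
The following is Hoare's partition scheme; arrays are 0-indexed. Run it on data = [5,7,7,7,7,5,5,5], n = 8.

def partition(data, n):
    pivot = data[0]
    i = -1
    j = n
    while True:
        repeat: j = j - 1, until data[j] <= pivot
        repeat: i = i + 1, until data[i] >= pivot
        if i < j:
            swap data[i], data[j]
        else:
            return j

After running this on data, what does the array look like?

pivot = data[0] = 5; i = -1, j = 8
j→7 (data[7]=5≤5), i→0 (data[0]=5≥5); i<j, swap → [5,7,7,7,7,5,5,5]
j→6 (data[6]=5≤5), i→1 (data[1]=7≥5); i<j, swap → [5,5,7,7,7,5,7,5]
j→5 (data[5]=5≤5), i→2 (data[2]=7≥5); i<j, swap → [5,5,5,7,7,7,7,5]
j→2, i→3; i≥j, return j=2. data = [5,5,5,7,7,7,7,5]

[5,5,5,7,7,7,7,5]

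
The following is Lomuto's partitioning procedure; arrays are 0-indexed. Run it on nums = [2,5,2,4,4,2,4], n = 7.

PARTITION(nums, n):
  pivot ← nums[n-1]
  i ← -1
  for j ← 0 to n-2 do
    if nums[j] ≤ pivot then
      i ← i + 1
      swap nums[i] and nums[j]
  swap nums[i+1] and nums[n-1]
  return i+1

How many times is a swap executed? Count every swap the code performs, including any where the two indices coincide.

pivot = nums[6] = 4; i = -1
j=0: nums[0]=2 ≤ 4 → i=0, swap nums[0],nums[0] (no change) → [2,5,2,4,4,2,4]
j=1: nums[1]=5 > 4 → no swap
j=2: nums[2]=2 ≤ 4 → i=1, swap nums[1],nums[2] → [2,2,5,4,4,2,4]
j=3: nums[3]=4 ≤ 4 → i=2, swap nums[2],nums[3] → [2,2,4,5,4,2,4]
j=4: nums[4]=4 ≤ 4 → i=3, swap nums[3],nums[4] → [2,2,4,4,5,2,4]
j=5: nums[5]=2 ≤ 4 → i=4, swap nums[4],nums[5] → [2,2,4,4,2,5,4]
final swap nums[5],nums[6] → [2,2,4,4,2,4,5]; return 5

6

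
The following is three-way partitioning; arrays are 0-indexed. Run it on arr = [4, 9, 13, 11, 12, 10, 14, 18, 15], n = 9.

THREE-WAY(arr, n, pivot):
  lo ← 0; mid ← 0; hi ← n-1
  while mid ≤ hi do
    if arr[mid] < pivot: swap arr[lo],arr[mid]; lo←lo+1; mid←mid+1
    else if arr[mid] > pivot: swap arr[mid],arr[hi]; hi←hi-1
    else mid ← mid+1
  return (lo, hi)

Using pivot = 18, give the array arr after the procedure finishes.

lo=0 mid=0 hi=8
4<18: swap(0,0), lo=1 mid=1 ⇒ [4, 9, 13, 11, 12, 10, 14, 18, 15]
9<18: swap(1,1), lo=2 mid=2 ⇒ [4, 9, 13, 11, 12, 10, 14, 18, 15]
13<18: swap(2,2), lo=3 mid=3 ⇒ [4, 9, 13, 11, 12, 10, 14, 18, 15]
11<18: swap(3,3), lo=4 mid=4 ⇒ [4, 9, 13, 11, 12, 10, 14, 18, 15]
12<18: swap(4,4), lo=5 mid=5 ⇒ [4, 9, 13, 11, 12, 10, 14, 18, 15]
10<18: swap(5,5), lo=6 mid=6 ⇒ [4, 9, 13, 11, 12, 10, 14, 18, 15]
14<18: swap(6,6), lo=7 mid=7 ⇒ [4, 9, 13, 11, 12, 10, 14, 18, 15]
18=18: mid=8
15<18: swap(7,8), lo=8 mid=9 ⇒ [4, 9, 13, 11, 12, 10, 14, 15, 18]
done. lo=8 hi=8; arr=[4, 9, 13, 11, 12, 10, 14, 15, 18]

[4, 9, 13, 11, 12, 10, 14, 15, 18]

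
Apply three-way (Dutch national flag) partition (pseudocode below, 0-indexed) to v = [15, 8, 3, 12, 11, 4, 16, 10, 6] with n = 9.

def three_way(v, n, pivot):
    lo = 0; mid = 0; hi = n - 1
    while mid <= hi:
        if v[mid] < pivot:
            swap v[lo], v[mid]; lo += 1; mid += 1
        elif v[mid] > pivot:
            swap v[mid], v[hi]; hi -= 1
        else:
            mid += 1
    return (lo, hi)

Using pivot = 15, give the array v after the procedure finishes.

pivot = 15; lo=0, mid=0, hi=8
v[mid]=15=15: mid=1
v[mid]=8<15: swap v[0],v[1]; lo=1,mid=2 → [8, 15, 3, 12, 11, 4, 16, 10, 6]
v[mid]=3<15: swap v[1],v[2]; lo=2,mid=3 → [8, 3, 15, 12, 11, 4, 16, 10, 6]
v[mid]=12<15: swap v[2],v[3]; lo=3,mid=4 → [8, 3, 12, 15, 11, 4, 16, 10, 6]
v[mid]=11<15: swap v[3],v[4]; lo=4,mid=5 → [8, 3, 12, 11, 15, 4, 16, 10, 6]
v[mid]=4<15: swap v[4],v[5]; lo=5,mid=6 → [8, 3, 12, 11, 4, 15, 16, 10, 6]
v[mid]=16>15: swap v[6],v[8]; hi=7 → [8, 3, 12, 11, 4, 15, 6, 10, 16]
v[mid]=6<15: swap v[5],v[6]; lo=6,mid=7 → [8, 3, 12, 11, 4, 6, 15, 10, 16]
v[mid]=10<15: swap v[6],v[7]; lo=7,mid=8 → [8, 3, 12, 11, 4, 6, 10, 15, 16]
end: lo=7, hi=7; v = [8, 3, 12, 11, 4, 6, 10, 15, 16]

[8, 3, 12, 11, 4, 6, 10, 15, 16]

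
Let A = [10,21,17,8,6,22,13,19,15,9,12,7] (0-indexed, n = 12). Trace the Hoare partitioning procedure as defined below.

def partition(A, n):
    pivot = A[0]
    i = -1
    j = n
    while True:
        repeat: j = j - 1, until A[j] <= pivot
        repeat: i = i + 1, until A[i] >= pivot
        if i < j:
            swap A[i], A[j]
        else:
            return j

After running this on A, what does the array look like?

pivot = A[0] = 10; i = -1, j = 12
j→11 (A[11]=7≤10), i→0 (A[0]=10≥10); i<j, swap → [7,21,17,8,6,22,13,19,15,9,12,10]
j→9 (A[9]=9≤10), i→1 (A[1]=21≥10); i<j, swap → [7,9,17,8,6,22,13,19,15,21,12,10]
j→4 (A[4]=6≤10), i→2 (A[2]=17≥10); i<j, swap → [7,9,6,8,17,22,13,19,15,21,12,10]
j→3, i→4; i≥j, return j=3. A = [7,9,6,8,17,22,13,19,15,21,12,10]

[7,9,6,8,17,22,13,19,15,21,12,10]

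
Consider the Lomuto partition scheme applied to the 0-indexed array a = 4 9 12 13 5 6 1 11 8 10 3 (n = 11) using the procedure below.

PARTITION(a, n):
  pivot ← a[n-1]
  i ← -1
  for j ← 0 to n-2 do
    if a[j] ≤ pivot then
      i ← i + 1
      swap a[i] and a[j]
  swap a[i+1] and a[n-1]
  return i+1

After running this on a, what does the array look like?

pivot = a[10] = 3; i = -1
j=0: a[0]=4 > 3 → no swap
j=1: a[1]=9 > 3 → no swap
j=2: a[2]=12 > 3 → no swap
j=3: a[3]=13 > 3 → no swap
j=4: a[4]=5 > 3 → no swap
j=5: a[5]=6 > 3 → no swap
j=6: a[6]=1 ≤ 3 → i=0, swap a[0],a[6] → 1 9 12 13 5 6 4 11 8 10 3
j=7: a[7]=11 > 3 → no swap
j=8: a[8]=8 > 3 → no swap
j=9: a[9]=10 > 3 → no swap
final swap a[1],a[10] → 1 3 12 13 5 6 4 11 8 10 9; return 1

1 3 12 13 5 6 4 11 8 10 9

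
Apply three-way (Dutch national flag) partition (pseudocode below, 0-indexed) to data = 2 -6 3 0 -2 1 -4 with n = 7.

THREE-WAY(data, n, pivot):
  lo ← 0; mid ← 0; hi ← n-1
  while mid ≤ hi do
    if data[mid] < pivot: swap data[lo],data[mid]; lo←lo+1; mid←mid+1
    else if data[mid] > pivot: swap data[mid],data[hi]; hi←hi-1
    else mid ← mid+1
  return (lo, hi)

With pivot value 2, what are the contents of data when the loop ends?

-6 -4 0 -2 1 2 3

pivot = 2; lo=0, mid=0, hi=6
data[mid]=2=2: mid=1
data[mid]=-6<2: swap data[0],data[1]; lo=1,mid=2 → -6 2 3 0 -2 1 -4
data[mid]=3>2: swap data[2],data[6]; hi=5 → -6 2 -4 0 -2 1 3
data[mid]=-4<2: swap data[1],data[2]; lo=2,mid=3 → -6 -4 2 0 -2 1 3
data[mid]=0<2: swap data[2],data[3]; lo=3,mid=4 → -6 -4 0 2 -2 1 3
data[mid]=-2<2: swap data[3],data[4]; lo=4,mid=5 → -6 -4 0 -2 2 1 3
data[mid]=1<2: swap data[4],data[5]; lo=5,mid=6 → -6 -4 0 -2 1 2 3
end: lo=5, hi=5; data = -6 -4 0 -2 1 2 3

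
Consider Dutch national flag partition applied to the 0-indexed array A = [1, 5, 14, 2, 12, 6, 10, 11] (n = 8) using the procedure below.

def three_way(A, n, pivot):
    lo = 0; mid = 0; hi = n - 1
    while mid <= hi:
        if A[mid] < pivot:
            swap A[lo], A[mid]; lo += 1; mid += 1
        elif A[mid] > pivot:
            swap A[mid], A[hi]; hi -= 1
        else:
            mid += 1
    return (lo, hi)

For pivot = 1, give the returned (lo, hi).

lo=0 mid=0 hi=7
1=1: mid=1
5>1: swap(1,7), hi=6 ⇒ [1, 11, 14, 2, 12, 6, 10, 5]
11>1: swap(1,6), hi=5 ⇒ [1, 10, 14, 2, 12, 6, 11, 5]
10>1: swap(1,5), hi=4 ⇒ [1, 6, 14, 2, 12, 10, 11, 5]
6>1: swap(1,4), hi=3 ⇒ [1, 12, 14, 2, 6, 10, 11, 5]
12>1: swap(1,3), hi=2 ⇒ [1, 2, 14, 12, 6, 10, 11, 5]
2>1: swap(1,2), hi=1 ⇒ [1, 14, 2, 12, 6, 10, 11, 5]
14>1: swap(1,1), hi=0 ⇒ [1, 14, 2, 12, 6, 10, 11, 5]
done. lo=0 hi=0; A=[1, 14, 2, 12, 6, 10, 11, 5]

(0, 0)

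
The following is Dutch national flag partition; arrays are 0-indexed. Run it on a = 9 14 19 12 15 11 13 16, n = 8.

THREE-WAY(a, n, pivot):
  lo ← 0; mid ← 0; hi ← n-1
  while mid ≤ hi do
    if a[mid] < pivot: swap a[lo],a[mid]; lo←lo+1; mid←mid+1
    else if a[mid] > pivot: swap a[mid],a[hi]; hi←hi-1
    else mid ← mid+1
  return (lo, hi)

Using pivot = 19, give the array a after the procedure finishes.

9 14 12 15 11 13 16 19

lo=0 mid=0 hi=7
9<19: swap(0,0), lo=1 mid=1 ⇒ 9 14 19 12 15 11 13 16
14<19: swap(1,1), lo=2 mid=2 ⇒ 9 14 19 12 15 11 13 16
19=19: mid=3
12<19: swap(2,3), lo=3 mid=4 ⇒ 9 14 12 19 15 11 13 16
15<19: swap(3,4), lo=4 mid=5 ⇒ 9 14 12 15 19 11 13 16
11<19: swap(4,5), lo=5 mid=6 ⇒ 9 14 12 15 11 19 13 16
13<19: swap(5,6), lo=6 mid=7 ⇒ 9 14 12 15 11 13 19 16
16<19: swap(6,7), lo=7 mid=8 ⇒ 9 14 12 15 11 13 16 19
done. lo=7 hi=7; a=9 14 12 15 11 13 16 19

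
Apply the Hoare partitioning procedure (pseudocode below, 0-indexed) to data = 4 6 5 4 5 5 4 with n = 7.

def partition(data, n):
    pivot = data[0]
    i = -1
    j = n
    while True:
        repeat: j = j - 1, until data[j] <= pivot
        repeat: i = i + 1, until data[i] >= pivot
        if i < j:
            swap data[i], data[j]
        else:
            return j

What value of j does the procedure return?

1

pivot=4
j stops at 6 (4), i stops at 0 (4); swap ⇒ 4 6 5 4 5 5 4
j stops at 3 (4), i stops at 1 (6); swap ⇒ 4 4 5 6 5 5 4
j stops at 1, i stops at 2; i≥j ⇒ return 1. data=4 4 5 6 5 5 4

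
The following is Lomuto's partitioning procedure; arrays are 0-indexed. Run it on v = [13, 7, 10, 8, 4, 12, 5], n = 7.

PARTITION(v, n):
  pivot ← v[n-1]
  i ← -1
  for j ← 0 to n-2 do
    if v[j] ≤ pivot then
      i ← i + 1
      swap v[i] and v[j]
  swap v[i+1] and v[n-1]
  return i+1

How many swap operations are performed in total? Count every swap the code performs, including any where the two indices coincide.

pivot=5, i=-1
j=0: 13>5, skip
j=1: 7>5, skip
j=2: 10>5, skip
j=3: 8>5, skip
j=4: 4≤5, i=0, swap(0,4) ⇒ [4, 7, 10, 8, 13, 12, 5]
j=5: 12>5, skip
swap(1,6) ⇒ [4, 5, 10, 8, 13, 12, 7]; return 1

2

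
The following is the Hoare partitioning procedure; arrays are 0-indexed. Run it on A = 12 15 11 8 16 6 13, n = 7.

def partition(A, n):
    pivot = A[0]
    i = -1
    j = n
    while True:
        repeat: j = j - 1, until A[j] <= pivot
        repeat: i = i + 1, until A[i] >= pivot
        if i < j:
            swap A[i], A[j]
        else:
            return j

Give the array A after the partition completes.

pivot=12
j stops at 5 (6), i stops at 0 (12); swap ⇒ 6 15 11 8 16 12 13
j stops at 3 (8), i stops at 1 (15); swap ⇒ 6 8 11 15 16 12 13
j stops at 2, i stops at 3; i≥j ⇒ return 2. A=6 8 11 15 16 12 13

6 8 11 15 16 12 13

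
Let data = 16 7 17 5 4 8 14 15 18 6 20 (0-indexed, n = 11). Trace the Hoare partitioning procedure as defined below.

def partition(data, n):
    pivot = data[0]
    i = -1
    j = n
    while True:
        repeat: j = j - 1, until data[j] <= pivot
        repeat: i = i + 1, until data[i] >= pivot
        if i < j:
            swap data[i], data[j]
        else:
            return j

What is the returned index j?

6

pivot=16
j stops at 9 (6), i stops at 0 (16); swap ⇒ 6 7 17 5 4 8 14 15 18 16 20
j stops at 7 (15), i stops at 2 (17); swap ⇒ 6 7 15 5 4 8 14 17 18 16 20
j stops at 6, i stops at 7; i≥j ⇒ return 6. data=6 7 15 5 4 8 14 17 18 16 20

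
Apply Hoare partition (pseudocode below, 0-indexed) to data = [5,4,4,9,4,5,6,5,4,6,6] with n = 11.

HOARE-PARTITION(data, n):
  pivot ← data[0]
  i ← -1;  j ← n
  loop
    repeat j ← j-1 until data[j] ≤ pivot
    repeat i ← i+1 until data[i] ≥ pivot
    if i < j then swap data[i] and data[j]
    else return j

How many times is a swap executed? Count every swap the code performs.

2

pivot = data[0] = 5; i = -1, j = 11
j→8 (data[8]=4≤5), i→0 (data[0]=5≥5); i<j, swap → [4,4,4,9,4,5,6,5,5,6,6]
j→7 (data[7]=5≤5), i→3 (data[3]=9≥5); i<j, swap → [4,4,4,5,4,5,6,9,5,6,6]
j→5, i→5; i≥j, return j=5. data = [4,4,4,5,4,5,6,9,5,6,6]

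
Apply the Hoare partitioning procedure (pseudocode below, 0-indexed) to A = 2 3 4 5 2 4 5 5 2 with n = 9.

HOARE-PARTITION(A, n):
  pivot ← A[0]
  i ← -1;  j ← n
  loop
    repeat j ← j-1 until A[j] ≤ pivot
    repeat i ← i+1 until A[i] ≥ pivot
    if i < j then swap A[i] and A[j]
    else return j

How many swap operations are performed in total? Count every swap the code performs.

2

pivot=2
j stops at 8 (2), i stops at 0 (2); swap ⇒ 2 3 4 5 2 4 5 5 2
j stops at 4 (2), i stops at 1 (3); swap ⇒ 2 2 4 5 3 4 5 5 2
j stops at 1, i stops at 2; i≥j ⇒ return 1. A=2 2 4 5 3 4 5 5 2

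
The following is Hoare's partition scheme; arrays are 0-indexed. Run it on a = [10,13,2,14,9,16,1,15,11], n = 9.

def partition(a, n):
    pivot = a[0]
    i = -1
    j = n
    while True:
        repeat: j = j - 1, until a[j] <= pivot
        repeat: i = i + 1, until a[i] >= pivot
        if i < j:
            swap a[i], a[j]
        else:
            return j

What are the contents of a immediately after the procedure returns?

pivot = a[0] = 10; i = -1, j = 9
j→6 (a[6]=1≤10), i→0 (a[0]=10≥10); i<j, swap → [1,13,2,14,9,16,10,15,11]
j→4 (a[4]=9≤10), i→1 (a[1]=13≥10); i<j, swap → [1,9,2,14,13,16,10,15,11]
j→2, i→3; i≥j, return j=2. a = [1,9,2,14,13,16,10,15,11]

[1,9,2,14,13,16,10,15,11]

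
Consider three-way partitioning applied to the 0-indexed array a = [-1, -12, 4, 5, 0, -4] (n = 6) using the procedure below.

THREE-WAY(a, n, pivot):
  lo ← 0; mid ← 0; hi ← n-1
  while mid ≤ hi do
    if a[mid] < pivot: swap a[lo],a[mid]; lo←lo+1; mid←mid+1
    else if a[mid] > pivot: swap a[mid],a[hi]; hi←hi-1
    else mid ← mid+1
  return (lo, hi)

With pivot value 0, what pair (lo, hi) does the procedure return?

pivot = 0; lo=0, mid=0, hi=5
a[mid]=-1<0: swap a[0],a[0]; lo=1,mid=1 → [-1, -12, 4, 5, 0, -4]
a[mid]=-12<0: swap a[1],a[1]; lo=2,mid=2 → [-1, -12, 4, 5, 0, -4]
a[mid]=4>0: swap a[2],a[5]; hi=4 → [-1, -12, -4, 5, 0, 4]
a[mid]=-4<0: swap a[2],a[2]; lo=3,mid=3 → [-1, -12, -4, 5, 0, 4]
a[mid]=5>0: swap a[3],a[4]; hi=3 → [-1, -12, -4, 0, 5, 4]
a[mid]=0=0: mid=4
end: lo=3, hi=3; a = [-1, -12, -4, 0, 5, 4]

(3, 3)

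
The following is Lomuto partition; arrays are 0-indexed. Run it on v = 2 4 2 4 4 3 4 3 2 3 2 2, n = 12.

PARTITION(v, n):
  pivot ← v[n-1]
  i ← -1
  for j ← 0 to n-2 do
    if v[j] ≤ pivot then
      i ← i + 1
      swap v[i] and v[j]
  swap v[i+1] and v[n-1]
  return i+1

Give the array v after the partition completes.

pivot = v[11] = 2; i = -1
j=0: v[0]=2 ≤ 2 → i=0, swap v[0],v[0] (no change) → 2 4 2 4 4 3 4 3 2 3 2 2
j=1: v[1]=4 > 2 → no swap
j=2: v[2]=2 ≤ 2 → i=1, swap v[1],v[2] → 2 2 4 4 4 3 4 3 2 3 2 2
j=3: v[3]=4 > 2 → no swap
j=4: v[4]=4 > 2 → no swap
j=5: v[5]=3 > 2 → no swap
j=6: v[6]=4 > 2 → no swap
j=7: v[7]=3 > 2 → no swap
j=8: v[8]=2 ≤ 2 → i=2, swap v[2],v[8] → 2 2 2 4 4 3 4 3 4 3 2 2
j=9: v[9]=3 > 2 → no swap
j=10: v[10]=2 ≤ 2 → i=3, swap v[3],v[10] → 2 2 2 2 4 3 4 3 4 3 4 2
final swap v[4],v[11] → 2 2 2 2 2 3 4 3 4 3 4 4; return 4

2 2 2 2 2 3 4 3 4 3 4 4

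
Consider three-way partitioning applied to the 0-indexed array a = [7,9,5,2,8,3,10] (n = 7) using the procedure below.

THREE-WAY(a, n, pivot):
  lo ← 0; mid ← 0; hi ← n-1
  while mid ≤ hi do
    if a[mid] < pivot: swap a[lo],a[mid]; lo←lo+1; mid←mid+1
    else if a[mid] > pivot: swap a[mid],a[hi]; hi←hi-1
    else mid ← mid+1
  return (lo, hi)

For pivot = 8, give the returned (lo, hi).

(4, 4)

lo=0 mid=0 hi=6
7<8: swap(0,0), lo=1 mid=1 ⇒ [7,9,5,2,8,3,10]
9>8: swap(1,6), hi=5 ⇒ [7,10,5,2,8,3,9]
10>8: swap(1,5), hi=4 ⇒ [7,3,5,2,8,10,9]
3<8: swap(1,1), lo=2 mid=2 ⇒ [7,3,5,2,8,10,9]
5<8: swap(2,2), lo=3 mid=3 ⇒ [7,3,5,2,8,10,9]
2<8: swap(3,3), lo=4 mid=4 ⇒ [7,3,5,2,8,10,9]
8=8: mid=5
done. lo=4 hi=4; a=[7,3,5,2,8,10,9]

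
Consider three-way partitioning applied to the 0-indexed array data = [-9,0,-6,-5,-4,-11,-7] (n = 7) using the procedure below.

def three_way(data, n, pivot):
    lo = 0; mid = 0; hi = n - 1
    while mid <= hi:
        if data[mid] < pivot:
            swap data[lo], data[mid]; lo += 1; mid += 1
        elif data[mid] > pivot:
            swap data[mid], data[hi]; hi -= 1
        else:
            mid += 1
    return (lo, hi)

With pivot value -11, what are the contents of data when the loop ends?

pivot = -11; lo=0, mid=0, hi=6
data[mid]=-9>-11: swap data[0],data[6]; hi=5 → [-7,0,-6,-5,-4,-11,-9]
data[mid]=-7>-11: swap data[0],data[5]; hi=4 → [-11,0,-6,-5,-4,-7,-9]
data[mid]=-11=-11: mid=1
data[mid]=0>-11: swap data[1],data[4]; hi=3 → [-11,-4,-6,-5,0,-7,-9]
data[mid]=-4>-11: swap data[1],data[3]; hi=2 → [-11,-5,-6,-4,0,-7,-9]
data[mid]=-5>-11: swap data[1],data[2]; hi=1 → [-11,-6,-5,-4,0,-7,-9]
data[mid]=-6>-11: swap data[1],data[1]; hi=0 → [-11,-6,-5,-4,0,-7,-9]
end: lo=0, hi=0; data = [-11,-6,-5,-4,0,-7,-9]

[-11,-6,-5,-4,0,-7,-9]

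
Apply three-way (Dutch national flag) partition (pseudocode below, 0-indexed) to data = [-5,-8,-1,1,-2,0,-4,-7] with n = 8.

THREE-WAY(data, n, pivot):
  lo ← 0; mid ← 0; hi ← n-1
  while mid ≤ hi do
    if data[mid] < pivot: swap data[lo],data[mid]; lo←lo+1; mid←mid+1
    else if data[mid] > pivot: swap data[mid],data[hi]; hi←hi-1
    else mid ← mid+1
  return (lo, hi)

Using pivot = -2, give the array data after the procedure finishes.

lo=0 mid=0 hi=7
-5<-2: swap(0,0), lo=1 mid=1 ⇒ [-5,-8,-1,1,-2,0,-4,-7]
-8<-2: swap(1,1), lo=2 mid=2 ⇒ [-5,-8,-1,1,-2,0,-4,-7]
-1>-2: swap(2,7), hi=6 ⇒ [-5,-8,-7,1,-2,0,-4,-1]
-7<-2: swap(2,2), lo=3 mid=3 ⇒ [-5,-8,-7,1,-2,0,-4,-1]
1>-2: swap(3,6), hi=5 ⇒ [-5,-8,-7,-4,-2,0,1,-1]
-4<-2: swap(3,3), lo=4 mid=4 ⇒ [-5,-8,-7,-4,-2,0,1,-1]
-2=-2: mid=5
0>-2: swap(5,5), hi=4 ⇒ [-5,-8,-7,-4,-2,0,1,-1]
done. lo=4 hi=4; data=[-5,-8,-7,-4,-2,0,1,-1]

[-5,-8,-7,-4,-2,0,1,-1]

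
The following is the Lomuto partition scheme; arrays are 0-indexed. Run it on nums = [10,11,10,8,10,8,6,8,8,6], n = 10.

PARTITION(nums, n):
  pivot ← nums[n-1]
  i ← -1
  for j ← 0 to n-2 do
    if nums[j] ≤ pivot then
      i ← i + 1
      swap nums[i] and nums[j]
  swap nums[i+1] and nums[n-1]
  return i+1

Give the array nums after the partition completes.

pivot=6, i=-1
j=0: 10>6, skip
j=1: 11>6, skip
j=2: 10>6, skip
j=3: 8>6, skip
j=4: 10>6, skip
j=5: 8>6, skip
j=6: 6≤6, i=0, swap(0,6) ⇒ [6,11,10,8,10,8,10,8,8,6]
j=7: 8>6, skip
j=8: 8>6, skip
swap(1,9) ⇒ [6,6,10,8,10,8,10,8,8,11]; return 1

[6,6,10,8,10,8,10,8,8,11]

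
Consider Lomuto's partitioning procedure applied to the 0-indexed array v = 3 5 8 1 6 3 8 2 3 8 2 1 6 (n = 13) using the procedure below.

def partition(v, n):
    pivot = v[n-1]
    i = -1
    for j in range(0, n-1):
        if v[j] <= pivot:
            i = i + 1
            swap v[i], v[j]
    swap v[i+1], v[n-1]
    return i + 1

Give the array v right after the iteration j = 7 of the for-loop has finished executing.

3 5 1 6 3 2 8 8 3 8 2 1 6

pivot=6, i=-1
j=0: 3≤6, i=0, swap(0,0) ⇒ 3 5 8 1 6 3 8 2 3 8 2 1 6
j=1: 5≤6, i=1, swap(1,1) ⇒ 3 5 8 1 6 3 8 2 3 8 2 1 6
j=2: 8>6, skip
j=3: 1≤6, i=2, swap(2,3) ⇒ 3 5 1 8 6 3 8 2 3 8 2 1 6
j=4: 6≤6, i=3, swap(3,4) ⇒ 3 5 1 6 8 3 8 2 3 8 2 1 6
j=5: 3≤6, i=4, swap(4,5) ⇒ 3 5 1 6 3 8 8 2 3 8 2 1 6
j=6: 8>6, skip
j=7: 2≤6, i=5, swap(5,7) ⇒ 3 5 1 6 3 2 8 8 3 8 2 1 6
(after j=7) v = 3 5 1 6 3 2 8 8 3 8 2 1 6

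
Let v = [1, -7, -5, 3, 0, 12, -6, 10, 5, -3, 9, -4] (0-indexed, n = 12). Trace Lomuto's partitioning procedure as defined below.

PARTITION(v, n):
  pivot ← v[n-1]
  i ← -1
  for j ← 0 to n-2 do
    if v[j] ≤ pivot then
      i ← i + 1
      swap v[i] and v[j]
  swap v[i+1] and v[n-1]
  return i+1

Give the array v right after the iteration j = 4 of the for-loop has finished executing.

[-7, -5, 1, 3, 0, 12, -6, 10, 5, -3, 9, -4]

pivot = v[11] = -4; i = -1
j=0: v[0]=1 > -4 → no swap
j=1: v[1]=-7 ≤ -4 → i=0, swap v[0],v[1] → [-7, 1, -5, 3, 0, 12, -6, 10, 5, -3, 9, -4]
j=2: v[2]=-5 ≤ -4 → i=1, swap v[1],v[2] → [-7, -5, 1, 3, 0, 12, -6, 10, 5, -3, 9, -4]
j=3: v[3]=3 > -4 → no swap
j=4: v[4]=0 > -4 → no swap
(after j=4) v = [-7, -5, 1, 3, 0, 12, -6, 10, 5, -3, 9, -4]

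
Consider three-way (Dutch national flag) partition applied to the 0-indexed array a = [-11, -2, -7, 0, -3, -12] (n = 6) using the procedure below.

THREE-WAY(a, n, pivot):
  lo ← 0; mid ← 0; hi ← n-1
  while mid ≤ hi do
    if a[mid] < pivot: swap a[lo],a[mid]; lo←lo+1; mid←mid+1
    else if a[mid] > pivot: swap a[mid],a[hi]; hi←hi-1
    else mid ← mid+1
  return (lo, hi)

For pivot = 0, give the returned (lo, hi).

lo=0 mid=0 hi=5
-11<0: swap(0,0), lo=1 mid=1 ⇒ [-11, -2, -7, 0, -3, -12]
-2<0: swap(1,1), lo=2 mid=2 ⇒ [-11, -2, -7, 0, -3, -12]
-7<0: swap(2,2), lo=3 mid=3 ⇒ [-11, -2, -7, 0, -3, -12]
0=0: mid=4
-3<0: swap(3,4), lo=4 mid=5 ⇒ [-11, -2, -7, -3, 0, -12]
-12<0: swap(4,5), lo=5 mid=6 ⇒ [-11, -2, -7, -3, -12, 0]
done. lo=5 hi=5; a=[-11, -2, -7, -3, -12, 0]

(5, 5)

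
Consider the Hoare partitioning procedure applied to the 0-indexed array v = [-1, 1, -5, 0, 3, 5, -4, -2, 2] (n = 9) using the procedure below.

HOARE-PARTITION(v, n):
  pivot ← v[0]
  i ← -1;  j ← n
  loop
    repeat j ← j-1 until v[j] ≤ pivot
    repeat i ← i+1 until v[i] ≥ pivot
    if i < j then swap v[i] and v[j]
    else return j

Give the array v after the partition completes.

[-2, -4, -5, 0, 3, 5, 1, -1, 2]

pivot = v[0] = -1; i = -1, j = 9
j→7 (v[7]=-2≤-1), i→0 (v[0]=-1≥-1); i<j, swap → [-2, 1, -5, 0, 3, 5, -4, -1, 2]
j→6 (v[6]=-4≤-1), i→1 (v[1]=1≥-1); i<j, swap → [-2, -4, -5, 0, 3, 5, 1, -1, 2]
j→2, i→3; i≥j, return j=2. v = [-2, -4, -5, 0, 3, 5, 1, -1, 2]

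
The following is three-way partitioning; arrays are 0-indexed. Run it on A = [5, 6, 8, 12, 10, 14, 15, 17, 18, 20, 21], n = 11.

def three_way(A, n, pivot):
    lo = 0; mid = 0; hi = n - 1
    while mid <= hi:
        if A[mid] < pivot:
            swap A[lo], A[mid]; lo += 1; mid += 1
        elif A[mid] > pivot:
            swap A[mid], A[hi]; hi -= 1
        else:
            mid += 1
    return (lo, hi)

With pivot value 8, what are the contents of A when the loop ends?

lo=0 mid=0 hi=10
5<8: swap(0,0), lo=1 mid=1 ⇒ [5, 6, 8, 12, 10, 14, 15, 17, 18, 20, 21]
6<8: swap(1,1), lo=2 mid=2 ⇒ [5, 6, 8, 12, 10, 14, 15, 17, 18, 20, 21]
8=8: mid=3
12>8: swap(3,10), hi=9 ⇒ [5, 6, 8, 21, 10, 14, 15, 17, 18, 20, 12]
21>8: swap(3,9), hi=8 ⇒ [5, 6, 8, 20, 10, 14, 15, 17, 18, 21, 12]
20>8: swap(3,8), hi=7 ⇒ [5, 6, 8, 18, 10, 14, 15, 17, 20, 21, 12]
18>8: swap(3,7), hi=6 ⇒ [5, 6, 8, 17, 10, 14, 15, 18, 20, 21, 12]
17>8: swap(3,6), hi=5 ⇒ [5, 6, 8, 15, 10, 14, 17, 18, 20, 21, 12]
15>8: swap(3,5), hi=4 ⇒ [5, 6, 8, 14, 10, 15, 17, 18, 20, 21, 12]
14>8: swap(3,4), hi=3 ⇒ [5, 6, 8, 10, 14, 15, 17, 18, 20, 21, 12]
10>8: swap(3,3), hi=2 ⇒ [5, 6, 8, 10, 14, 15, 17, 18, 20, 21, 12]
done. lo=2 hi=2; A=[5, 6, 8, 10, 14, 15, 17, 18, 20, 21, 12]

[5, 6, 8, 10, 14, 15, 17, 18, 20, 21, 12]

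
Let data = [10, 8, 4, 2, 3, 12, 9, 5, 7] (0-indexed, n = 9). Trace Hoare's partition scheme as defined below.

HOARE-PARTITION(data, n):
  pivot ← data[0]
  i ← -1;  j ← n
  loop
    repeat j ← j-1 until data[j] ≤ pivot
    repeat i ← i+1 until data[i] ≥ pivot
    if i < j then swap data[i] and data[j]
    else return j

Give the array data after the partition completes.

[7, 8, 4, 2, 3, 5, 9, 12, 10]

pivot=10
j stops at 8 (7), i stops at 0 (10); swap ⇒ [7, 8, 4, 2, 3, 12, 9, 5, 10]
j stops at 7 (5), i stops at 5 (12); swap ⇒ [7, 8, 4, 2, 3, 5, 9, 12, 10]
j stops at 6, i stops at 7; i≥j ⇒ return 6. data=[7, 8, 4, 2, 3, 5, 9, 12, 10]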